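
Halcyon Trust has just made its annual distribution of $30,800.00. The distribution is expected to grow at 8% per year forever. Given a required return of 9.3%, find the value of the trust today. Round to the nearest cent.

D₁ = D₀ × (1 + g) = $30,800.00 × 1.08 = $33,264.0000
Growing perpetuity: P = D₁ / (r − g) = $33,264.0000 / (0.093 − 0.08) = $2,558,769.23

$2558769.23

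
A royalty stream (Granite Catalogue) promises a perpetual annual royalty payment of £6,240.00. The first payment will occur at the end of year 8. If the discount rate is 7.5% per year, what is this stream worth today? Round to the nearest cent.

£50149.21

Value at end of year 7: C / r = £6,240.00 / 0.075 = £83,200.0000
Discount to today: PV = £83,200.0000 / (1 + 0.075)^7 = £83,200.0000 / 1.659049 = £50,149.21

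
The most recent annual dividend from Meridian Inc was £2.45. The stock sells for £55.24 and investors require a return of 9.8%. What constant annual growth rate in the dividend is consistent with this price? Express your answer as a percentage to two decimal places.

P = D₀(1+g)/(r−g) ⇒ P(r−g) = D₀(1+g) ⇒ g(P+D₀) = P·r − D₀
g = (P·r − D₀)/(P + D₀) = (£55.24×0.098 − £2.45) / (£55.24 + £2.45) = 0.051370

5.14%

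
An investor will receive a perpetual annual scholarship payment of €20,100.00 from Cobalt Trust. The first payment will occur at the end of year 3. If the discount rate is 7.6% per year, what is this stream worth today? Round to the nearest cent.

€228432.52

Value at end of year 2: C / r = €20,100.00 / 0.076 = €264,473.6842
Discount to today: PV = €264,473.6842 / (1 + 0.076)^2 = €264,473.6842 / 1.157776 = €228,432.52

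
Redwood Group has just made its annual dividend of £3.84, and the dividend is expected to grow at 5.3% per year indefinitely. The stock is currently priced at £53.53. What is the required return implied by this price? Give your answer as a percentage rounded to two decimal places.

12.85%

D₁ = £3.84 × 1.053 = £4.0435
P = D₁/(r − g) ⇒ r = D₁/P + g = £4.0435/£53.53 + 0.053 = 0.075537 + 0.053 = 0.128537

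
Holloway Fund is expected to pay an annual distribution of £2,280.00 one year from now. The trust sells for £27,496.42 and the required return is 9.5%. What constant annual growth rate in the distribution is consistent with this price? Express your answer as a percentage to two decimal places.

1.21%

P = D₁/(r−g) ⇒ g = r − D₁/P = 0.095 − £2,280.00/£27,496.42 = 0.012080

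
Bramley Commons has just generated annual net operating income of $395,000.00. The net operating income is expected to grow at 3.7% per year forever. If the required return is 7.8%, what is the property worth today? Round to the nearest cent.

$9990609.76

D₁ = D₀ × (1 + g) = $395,000.00 × 1.037 = $409,615.0000
Growing perpetuity: P = D₁ / (r − g) = $409,615.0000 / (0.078 − 0.037) = $9,990,609.76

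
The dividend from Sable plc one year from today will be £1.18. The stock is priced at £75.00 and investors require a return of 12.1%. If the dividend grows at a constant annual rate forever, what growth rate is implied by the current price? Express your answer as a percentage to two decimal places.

P = D₁/(r−g) ⇒ g = r − D₁/P = 0.121 − £1.18/£75.00 = 0.105267

10.53%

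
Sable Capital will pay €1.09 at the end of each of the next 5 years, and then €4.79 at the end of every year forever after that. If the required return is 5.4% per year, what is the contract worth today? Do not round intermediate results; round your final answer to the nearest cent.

PV of 5-year annuity: €1.09 × [1 − (1+0.054)^−5] / 0.054 = 4.66740
Perpetuity value at year 5: €4.79 / 0.054 = 88.70370
PV of perpetuity: 88.70370 / (1+0.054)^5 = 68.19283
Total PV = 4.66740 + 68.19283 = 72.86023

€72.86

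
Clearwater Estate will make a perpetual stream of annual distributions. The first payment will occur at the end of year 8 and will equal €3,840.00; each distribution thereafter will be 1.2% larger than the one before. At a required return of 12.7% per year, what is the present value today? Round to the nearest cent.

Value at end of year 7: C₁ / (r − g) = €3,840.00 / (0.127 − 0.012) = €33,391.3043
Discount to today: PV = €33,391.3043 / (1 + 0.127)^7 = €33,391.3043 / 2.309231 = €14,459.92

€14459.92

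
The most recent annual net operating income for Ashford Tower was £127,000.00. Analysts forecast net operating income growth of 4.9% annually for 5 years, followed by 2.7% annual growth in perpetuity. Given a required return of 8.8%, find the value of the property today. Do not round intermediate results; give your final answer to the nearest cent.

£2351356.32

D_1 = 133223.00000
D_2 = 139750.92700
D_3 = 146598.72242
D_4 = 153782.05982
D_5 = 161317.38075
Terminal value at year 5: TV = D_5×(1+g_2)/(r−g_2) = 165672.95003/0.061 = 2715950.00055
P_0 = D_1/(1+r)^1 + D_2/(1+r)^2 + D_3/(1+r)^3 + D_4/(1+r)^4 + D_5/(1+r)^5 + TV/(1+r)^5
    = 122447.61029 + 118058.40368 + 113826.53075 + 109746.35180 + 105812.42926 + 1781464.99756 = 2351356.32333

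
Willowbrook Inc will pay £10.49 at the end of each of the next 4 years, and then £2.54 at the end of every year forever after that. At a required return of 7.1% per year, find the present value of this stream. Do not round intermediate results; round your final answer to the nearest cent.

£62.64

PV of 4-year annuity: £10.49 × [1 − (1+0.071)^−4] / 0.071 = 35.45178
Perpetuity value at year 4: £2.54 / 0.071 = 35.77465
PV of perpetuity: 35.77465 / (1+0.071)^4 = 27.19052
Total PV = 35.45178 + 27.19052 = 62.64230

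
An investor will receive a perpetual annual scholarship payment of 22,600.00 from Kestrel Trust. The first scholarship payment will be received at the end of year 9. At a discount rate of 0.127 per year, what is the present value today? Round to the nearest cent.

68377.53

Value at end of year 8: C / r = 22,600.00 / 0.127 = 177,952.7559
Discount to today: PV = 177,952.7559 / (1 + 0.127)^8 = 177,952.7559 / 2.602504 = 68,377.53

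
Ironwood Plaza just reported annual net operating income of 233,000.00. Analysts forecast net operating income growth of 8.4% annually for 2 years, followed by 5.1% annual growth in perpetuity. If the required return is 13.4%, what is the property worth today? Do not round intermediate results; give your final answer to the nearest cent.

3131590.11

D_1 = 252572.00000
D_2 = 273788.04800
Terminal value at year 2: TV = D_2×(1+g_2)/(r−g_2) = 287751.23845/0.083 = 3466882.39094
P_0 = D_1/(1+r)^1 + D_2/(1+r)^2 + TV/(1+r)^2
    = 222726.63139 + 212906.23318 + 2695957.24188 = 3131590.10646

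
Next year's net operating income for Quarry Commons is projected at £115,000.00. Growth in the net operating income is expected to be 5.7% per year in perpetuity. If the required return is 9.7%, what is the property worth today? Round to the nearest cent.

Growing perpetuity: P = D₁ / (r − g) = £115,000.0000 / (0.097 − 0.057) = £2,875,000.00

£2875000.00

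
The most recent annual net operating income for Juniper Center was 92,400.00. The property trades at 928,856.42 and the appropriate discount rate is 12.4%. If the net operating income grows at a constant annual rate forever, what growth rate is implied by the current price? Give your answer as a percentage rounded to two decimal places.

P = D₀(1+g)/(r−g) ⇒ P(r−g) = D₀(1+g) ⇒ g(P+D₀) = P·r − D₀
g = (P·r − D₀)/(P + D₀) = (928,856.42×0.124 − 92,400.00) / (928,856.42 + 92,400.00) = 0.022304

2.23%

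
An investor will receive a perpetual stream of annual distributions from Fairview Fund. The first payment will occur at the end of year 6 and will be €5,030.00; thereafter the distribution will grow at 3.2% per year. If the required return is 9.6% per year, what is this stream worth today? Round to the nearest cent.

€49697.58

Value at end of year 5: C₁ / (r − g) = €5,030.00 / (0.096 − 0.032) = €78,593.7500
Discount to today: PV = €78,593.7500 / (1 + 0.096)^5 = €78,593.7500 / 1.581440 = €49,697.58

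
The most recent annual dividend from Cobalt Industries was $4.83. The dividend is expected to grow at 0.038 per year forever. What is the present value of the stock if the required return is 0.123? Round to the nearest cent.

D₁ = D₀ × (1 + g) = $4.83 × 1.038 = $5.0135
Growing perpetuity: P = D₁ / (r − g) = $5.0135 / (0.123 − 0.038) = $58.98

$58.98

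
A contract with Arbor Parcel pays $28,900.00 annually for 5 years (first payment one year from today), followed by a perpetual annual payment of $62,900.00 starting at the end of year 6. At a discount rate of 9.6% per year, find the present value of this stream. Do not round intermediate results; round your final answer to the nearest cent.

PV of 5-year annuity: $28,900.00 × [1 − (1+0.096)^−5] / 0.096 = 110682.48069
Perpetuity value at year 5: $62,900.00 / 0.096 = 655208.33333
PV of perpetuity: 655208.33333 / (1+0.096)^5 = 414311.16947
Total PV = 110682.48069 + 414311.16947 = 524993.65017

$524993.65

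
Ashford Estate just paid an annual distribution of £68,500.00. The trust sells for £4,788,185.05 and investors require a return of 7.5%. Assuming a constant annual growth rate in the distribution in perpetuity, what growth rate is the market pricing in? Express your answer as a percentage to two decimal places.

5.98%

P = D₀(1+g)/(r−g) ⇒ P(r−g) = D₀(1+g) ⇒ g(P+D₀) = P·r − D₀
g = (P·r − D₀)/(P + D₀) = (£4,788,185.05×0.075 − £68,500.00) / (£4,788,185.05 + £68,500.00) = 0.059838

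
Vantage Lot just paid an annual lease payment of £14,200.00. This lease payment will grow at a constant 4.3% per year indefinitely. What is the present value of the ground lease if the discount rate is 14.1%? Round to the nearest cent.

D₁ = D₀ × (1 + g) = £14,200.00 × 1.043 = £14,810.6000
Growing perpetuity: P = D₁ / (r − g) = £14,810.6000 / (0.141 − 0.043) = £151,128.57

£151128.57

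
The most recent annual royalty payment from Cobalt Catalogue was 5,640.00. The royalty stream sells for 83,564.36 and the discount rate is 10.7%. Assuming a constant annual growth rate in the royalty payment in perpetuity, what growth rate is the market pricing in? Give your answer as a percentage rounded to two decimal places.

P = D₀(1+g)/(r−g) ⇒ P(r−g) = D₀(1+g) ⇒ g(P+D₀) = P·r − D₀
g = (P·r − D₀)/(P + D₀) = (83,564.36×0.107 − 5,640.00) / (83,564.36 + 5,640.00) = 0.037009

3.70%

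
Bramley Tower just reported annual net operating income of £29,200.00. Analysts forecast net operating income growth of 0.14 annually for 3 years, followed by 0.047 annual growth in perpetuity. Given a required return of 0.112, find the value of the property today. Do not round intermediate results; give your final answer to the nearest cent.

D_1 = 33288.00000
D_2 = 37948.32000
D_3 = 43261.08480
Terminal value at year 3: TV = D_3×(1+g_2)/(r−g_2) = 45294.35579/0.065 = 696836.24286
P_0 = D_1/(1+r)^1 + D_2/(1+r)^2 + D_3/(1+r)^3 + TV/(1+r)^3
    = 29935.25180 + 30689.01713 + 31461.76217 + 506776.38445 = 598862.41555

£598862.42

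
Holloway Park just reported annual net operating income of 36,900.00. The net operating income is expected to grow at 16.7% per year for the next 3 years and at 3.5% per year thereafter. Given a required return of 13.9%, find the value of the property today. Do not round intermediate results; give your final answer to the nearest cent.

D_1 = 43062.30000
D_2 = 50253.70410
D_3 = 58646.07268
Terminal value at year 3: TV = D_3×(1+g_2)/(r−g_2) = 60698.68523/0.104 = 583641.20412
P_0 = D_1/(1+r)^1 + D_2/(1+r)^2 + D_3/(1+r)^3 + TV/(1+r)^3
    = 37807.11150 + 38736.52250 + 39688.78117 + 394979.69721 = 511212.11238

511212.11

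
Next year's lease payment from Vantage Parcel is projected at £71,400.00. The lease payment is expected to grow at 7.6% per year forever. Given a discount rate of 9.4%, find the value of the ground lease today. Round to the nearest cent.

Growing perpetuity: P = D₁ / (r − g) = £71,400.0000 / (0.094 − 0.076) = £3,966,666.67

£3966666.67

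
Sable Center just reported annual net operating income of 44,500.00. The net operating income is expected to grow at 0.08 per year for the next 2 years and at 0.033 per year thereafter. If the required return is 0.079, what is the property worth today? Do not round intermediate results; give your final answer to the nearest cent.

D_1 = 48060.00000
D_2 = 51904.80000
Terminal value at year 2: TV = D_2×(1+g_2)/(r−g_2) = 53617.65840/0.046 = 1165601.26957
P_0 = D_1/(1+r)^1 + D_2/(1+r)^2 + TV/(1+r)^2
    = 44541.24189 + 44582.52200 + 1001168.37456 = 1090292.13845

1090292.14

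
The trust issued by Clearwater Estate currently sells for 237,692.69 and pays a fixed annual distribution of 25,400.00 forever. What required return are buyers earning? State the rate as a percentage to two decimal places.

10.69%

P = C/r ⇒ r = C/P = 25,400.00/237,692.69 = 0.106861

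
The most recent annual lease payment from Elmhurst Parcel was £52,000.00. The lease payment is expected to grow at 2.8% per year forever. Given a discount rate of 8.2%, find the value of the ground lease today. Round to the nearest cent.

D₁ = D₀ × (1 + g) = £52,000.00 × 1.028 = £53,456.0000
Growing perpetuity: P = D₁ / (r − g) = £53,456.0000 / (0.082 − 0.028) = £989,925.93

£989925.93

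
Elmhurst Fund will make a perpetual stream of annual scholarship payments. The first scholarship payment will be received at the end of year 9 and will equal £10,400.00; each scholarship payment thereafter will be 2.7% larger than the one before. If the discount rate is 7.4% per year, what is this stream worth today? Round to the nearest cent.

£124997.47

Value at end of year 8: C₁ / (r − g) = £10,400.00 / (0.074 − 0.027) = £221,276.5957
Discount to today: PV = £221,276.5957 / (1 + 0.074)^8 = £221,276.5957 / 1.770249 = £124,997.47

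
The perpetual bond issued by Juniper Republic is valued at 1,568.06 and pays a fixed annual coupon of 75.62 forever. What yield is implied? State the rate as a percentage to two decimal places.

4.82%

P = C/r ⇒ r = C/P = 75.62/1,568.06 = 0.048225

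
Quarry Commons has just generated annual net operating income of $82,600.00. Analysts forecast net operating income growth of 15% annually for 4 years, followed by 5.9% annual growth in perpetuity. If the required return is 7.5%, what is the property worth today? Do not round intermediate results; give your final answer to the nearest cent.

D_1 = 94990.00000
D_2 = 109238.50000
D_3 = 125624.27500
D_4 = 144467.91625
Terminal value at year 4: TV = D_4×(1+g_2)/(r−g_2) = 152991.52331/0.016 = 9561970.20680
P_0 = D_1/(1+r)^1 + D_2/(1+r)^2 + D_3/(1+r)^3 + D_4/(1+r)^4 + TV/(1+r)^4
    = 88362.79070 + 94527.63656 + 101122.58795 + 108177.65222 + 7160008.35656 = 7552199.02399

$7552199.02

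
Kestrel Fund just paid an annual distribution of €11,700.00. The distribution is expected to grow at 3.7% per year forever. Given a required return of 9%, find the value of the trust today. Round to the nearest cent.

€228922.64

D₁ = D₀ × (1 + g) = €11,700.00 × 1.037 = €12,132.9000
Growing perpetuity: P = D₁ / (r − g) = €12,132.9000 / (0.09 − 0.037) = €228,922.64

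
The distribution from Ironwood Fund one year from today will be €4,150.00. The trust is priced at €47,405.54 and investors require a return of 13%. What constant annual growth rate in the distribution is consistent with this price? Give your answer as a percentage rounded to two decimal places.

P = D₁/(r−g) ⇒ g = r − D₁/P = 0.13 − €4,150.00/€47,405.54 = 0.042457

4.25%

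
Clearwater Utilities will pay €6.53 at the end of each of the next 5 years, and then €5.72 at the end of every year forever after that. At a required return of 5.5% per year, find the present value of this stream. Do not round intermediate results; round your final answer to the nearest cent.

PV of 5-year annuity: €6.53 × [1 − (1+0.055)^−5] / 0.055 = 27.88496
Perpetuity value at year 5: €5.72 / 0.055 = 104.00000
PV of perpetuity: 104.00000 / (1+0.055)^5 = 79.57397
Total PV = 27.88496 + 79.57397 = 107.45893

€107.46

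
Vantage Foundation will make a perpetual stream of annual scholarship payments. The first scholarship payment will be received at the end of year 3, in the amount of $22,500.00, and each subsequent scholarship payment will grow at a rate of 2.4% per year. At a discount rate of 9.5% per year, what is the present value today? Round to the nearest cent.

Value at end of year 2: C₁ / (r − g) = $22,500.00 / (0.095 − 0.024) = $316,901.4085
Discount to today: PV = $316,901.4085 / (1 + 0.095)^2 = $316,901.4085 / 1.199025 = $264,299.25

$264299.25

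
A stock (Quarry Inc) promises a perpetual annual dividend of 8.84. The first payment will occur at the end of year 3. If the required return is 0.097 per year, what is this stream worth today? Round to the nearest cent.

75.73

Value at end of year 2: C / r = 8.84 / 0.097 = 91.1340
Discount to today: PV = 91.1340 / (1 + 0.097)^2 = 91.1340 / 1.203409 = 75.73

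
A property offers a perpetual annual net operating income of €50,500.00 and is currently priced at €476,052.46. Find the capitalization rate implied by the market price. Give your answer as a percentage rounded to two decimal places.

P = C/r ⇒ r = C/P = €50,500.00/€476,052.46 = 0.106081

10.61%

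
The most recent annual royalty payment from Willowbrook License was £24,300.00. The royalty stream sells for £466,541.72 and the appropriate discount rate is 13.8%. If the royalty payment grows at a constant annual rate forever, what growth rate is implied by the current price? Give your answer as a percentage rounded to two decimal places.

P = D₀(1+g)/(r−g) ⇒ P(r−g) = D₀(1+g) ⇒ g(P+D₀) = P·r − D₀
g = (P·r − D₀)/(P + D₀) = (£466,541.72×0.138 − £24,300.00) / (£466,541.72 + £24,300.00) = 0.081661

8.17%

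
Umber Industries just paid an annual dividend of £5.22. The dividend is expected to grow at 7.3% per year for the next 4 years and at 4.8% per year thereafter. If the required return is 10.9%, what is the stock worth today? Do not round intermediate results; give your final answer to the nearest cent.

£97.83

D_1 = 5.60106
D_2 = 6.00994
D_3 = 6.44866
D_4 = 6.91942
Terminal value at year 4: TV = D_4×(1+g_2)/(r−g_2) = 7.25155/0.061 = 118.87782
P_0 = D_1/(1+r)^1 + D_2/(1+r)^2 + D_3/(1+r)^3 + D_4/(1+r)^4 + TV/(1+r)^4
    = 5.05055 + 4.88660 + 4.72797 + 4.57450 + 78.59133 = 97.83095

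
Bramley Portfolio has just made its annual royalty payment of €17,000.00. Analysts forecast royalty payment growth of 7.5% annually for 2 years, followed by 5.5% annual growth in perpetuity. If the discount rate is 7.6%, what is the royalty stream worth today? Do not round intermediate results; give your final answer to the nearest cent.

D_1 = 18275.00000
D_2 = 19645.62500
Terminal value at year 2: TV = D_2×(1+g_2)/(r−g_2) = 20726.13438/0.021 = 986958.77976
P_0 = D_1/(1+r)^1 + D_2/(1+r)^2 + TV/(1+r)^2
    = 16984.20074 + 16968.41617 + 852460.90760 = 886413.52452

€886413.52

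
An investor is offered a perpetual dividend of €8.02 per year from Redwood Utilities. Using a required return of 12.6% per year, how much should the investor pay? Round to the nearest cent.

€63.65

Level perpetuity: PV = C / r = €8.02 / 0.126 = €63.65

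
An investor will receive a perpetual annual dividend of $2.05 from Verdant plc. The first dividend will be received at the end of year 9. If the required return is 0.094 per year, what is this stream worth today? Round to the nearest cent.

Value at end of year 8: C / r = $2.05 / 0.094 = $21.8085
Discount to today: PV = $21.8085 / (1 + 0.094)^8 = $21.8085 / 2.051817 = $10.63

$10.63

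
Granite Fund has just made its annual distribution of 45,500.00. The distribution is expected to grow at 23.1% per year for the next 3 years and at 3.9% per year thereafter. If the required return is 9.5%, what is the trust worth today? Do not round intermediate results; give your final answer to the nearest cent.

D_1 = 56010.50000
D_2 = 68948.92550
D_3 = 84876.12729
Terminal value at year 3: TV = D_3×(1+g_2)/(r−g_2) = 88186.29625/0.056 = 1574755.29026
P_0 = D_1/(1+r)^1 + D_2/(1+r)^2 + D_3/(1+r)^3 + TV/(1+r)^3
    = 51151.14155 + 57504.16005 + 64646.22924 + 1199418.43179 = 1372719.96263

1372719.96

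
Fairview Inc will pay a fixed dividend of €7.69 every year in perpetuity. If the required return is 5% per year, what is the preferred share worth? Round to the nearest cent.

€153.80

Level perpetuity: PV = C / r = €7.69 / 0.05 = €153.80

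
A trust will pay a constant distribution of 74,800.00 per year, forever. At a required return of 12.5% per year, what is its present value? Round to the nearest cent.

598400.00

Level perpetuity: PV = C / r = 74,800.00 / 0.125 = 598,400.00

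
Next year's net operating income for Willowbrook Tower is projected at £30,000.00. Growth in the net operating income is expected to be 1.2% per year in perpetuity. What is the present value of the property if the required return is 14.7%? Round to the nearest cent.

Growing perpetuity: P = D₁ / (r − g) = £30,000.0000 / (0.147 − 0.012) = £222,222.22

£222222.22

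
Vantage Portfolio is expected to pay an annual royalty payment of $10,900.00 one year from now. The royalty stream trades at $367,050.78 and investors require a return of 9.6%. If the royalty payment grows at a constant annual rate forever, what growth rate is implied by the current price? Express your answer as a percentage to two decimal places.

P = D₁/(r−g) ⇒ g = r − D₁/P = 0.096 − $10,900.00/$367,050.78 = 0.066304

6.63%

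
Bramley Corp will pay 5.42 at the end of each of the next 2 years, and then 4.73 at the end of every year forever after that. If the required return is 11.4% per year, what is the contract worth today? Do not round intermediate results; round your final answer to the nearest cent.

42.67

PV of 2-year annuity: 5.42 × [1 − (1+0.114)^−2] / 0.114 = 9.23281
Perpetuity value at year 2: 4.73 / 0.114 = 41.49123
PV of perpetuity: 41.49123 / (1+0.114)^2 = 33.43381
Total PV = 9.23281 + 33.43381 = 42.66662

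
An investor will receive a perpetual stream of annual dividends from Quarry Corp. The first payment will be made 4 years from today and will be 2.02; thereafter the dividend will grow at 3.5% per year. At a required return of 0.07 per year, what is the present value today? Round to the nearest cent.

47.11

Value at end of year 3: C₁ / (r − g) = 2.02 / (0.07 − 0.035) = 57.7143
Discount to today: PV = 57.7143 / (1 + 0.07)^3 = 57.7143 / 1.225043 = 47.11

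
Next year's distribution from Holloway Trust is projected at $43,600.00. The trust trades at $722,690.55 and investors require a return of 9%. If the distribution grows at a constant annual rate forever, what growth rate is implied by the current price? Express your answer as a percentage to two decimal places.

2.97%

P = D₁/(r−g) ⇒ g = r − D₁/P = 0.09 − $43,600.00/$722,690.55 = 0.029670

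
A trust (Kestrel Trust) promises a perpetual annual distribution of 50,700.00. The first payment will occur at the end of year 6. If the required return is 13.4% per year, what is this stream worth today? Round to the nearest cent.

201761.31

Value at end of year 5: C / r = 50,700.00 / 0.134 = 378,358.2090
Discount to today: PV = 378,358.2090 / (1 + 0.134)^5 = 378,358.2090 / 1.875276 = 201,761.31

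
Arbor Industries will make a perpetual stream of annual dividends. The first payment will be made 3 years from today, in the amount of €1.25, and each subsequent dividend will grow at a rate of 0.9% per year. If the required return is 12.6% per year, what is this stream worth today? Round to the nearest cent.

€8.43

Value at end of year 2: C₁ / (r − g) = €1.25 / (0.126 − 0.009) = €10.6838
Discount to today: PV = €10.6838 / (1 + 0.126)^2 = €10.6838 / 1.267876 = €8.43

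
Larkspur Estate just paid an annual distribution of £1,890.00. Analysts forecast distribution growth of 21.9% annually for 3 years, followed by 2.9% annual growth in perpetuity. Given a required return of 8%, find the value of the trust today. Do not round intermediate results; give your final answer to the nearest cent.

£62092.37

D_1 = 2303.91000
D_2 = 2808.46629
D_3 = 3423.52041
Terminal value at year 3: TV = D_3×(1+g_2)/(r−g_2) = 3522.80250/0.051 = 69074.55881
P_0 = D_1/(1+r)^1 + D_2/(1+r)^2 + D_3/(1+r)^3 + TV/(1+r)^3
    = 2133.25000 + 2407.80718 + 2717.70088 + 54833.61182 = 62092.36987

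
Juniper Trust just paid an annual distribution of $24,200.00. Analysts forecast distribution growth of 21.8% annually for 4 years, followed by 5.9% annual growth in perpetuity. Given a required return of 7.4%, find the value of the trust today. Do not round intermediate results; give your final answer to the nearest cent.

D_1 = 29475.60000
D_2 = 35901.28080
D_3 = 43727.76001
D_4 = 53260.41170
Terminal value at year 4: TV = D_4×(1+g_2)/(r−g_2) = 56402.77599/0.015 = 3760185.06585
P_0 = D_1/(1+r)^1 + D_2/(1+r)^2 + D_3/(1+r)^3 + D_4/(1+r)^4 + TV/(1+r)^4
    = 27444.69274 + 31124.42808 + 35297.53575 + 40030.16624 + 2826129.73679 = 2960026.55959

$2960026.56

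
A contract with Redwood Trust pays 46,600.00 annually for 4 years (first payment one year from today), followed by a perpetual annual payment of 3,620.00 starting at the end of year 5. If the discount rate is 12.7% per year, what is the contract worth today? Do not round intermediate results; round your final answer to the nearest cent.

PV of 4-year annuity: 46,600.00 × [1 − (1+0.127)^−4] / 0.127 = 139478.82466
Perpetuity value at year 4: 3,620.00 / 0.127 = 28503.93701
PV of perpetuity: 28503.93701 / (1+0.127)^4 = 17668.88668
Total PV = 139478.82466 + 17668.88668 = 157147.71134

157147.71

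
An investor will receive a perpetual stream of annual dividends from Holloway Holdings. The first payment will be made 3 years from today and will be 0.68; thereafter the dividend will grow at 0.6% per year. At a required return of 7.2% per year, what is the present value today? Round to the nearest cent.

Value at end of year 2: C₁ / (r − g) = 0.68 / (0.072 − 0.006) = 10.3030
Discount to today: PV = 10.3030 / (1 + 0.072)^2 = 10.3030 / 1.149184 = 8.97

8.97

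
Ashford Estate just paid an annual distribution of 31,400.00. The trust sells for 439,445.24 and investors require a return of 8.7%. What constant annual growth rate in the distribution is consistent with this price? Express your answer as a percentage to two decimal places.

1.45%

P = D₀(1+g)/(r−g) ⇒ P(r−g) = D₀(1+g) ⇒ g(P+D₀) = P·r − D₀
g = (P·r − D₀)/(P + D₀) = (439,445.24×0.087 − 31,400.00) / (439,445.24 + 31,400.00) = 0.014510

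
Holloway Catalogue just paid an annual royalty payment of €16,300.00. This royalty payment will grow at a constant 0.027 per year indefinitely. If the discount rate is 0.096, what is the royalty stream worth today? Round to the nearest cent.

€242610.14

D₁ = D₀ × (1 + g) = €16,300.00 × 1.027 = €16,740.1000
Growing perpetuity: P = D₁ / (r − g) = €16,740.1000 / (0.096 − 0.027) = €242,610.14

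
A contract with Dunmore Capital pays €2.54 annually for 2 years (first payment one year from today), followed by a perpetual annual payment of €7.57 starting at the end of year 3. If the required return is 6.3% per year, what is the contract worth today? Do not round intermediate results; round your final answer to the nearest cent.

€110.98

PV of 2-year annuity: €2.54 × [1 − (1+0.063)^−2] / 0.063 = 4.63731
Perpetuity value at year 2: €7.57 / 0.063 = 120.15873
PV of perpetuity: 120.15873 / (1+0.063)^2 = 106.33808
Total PV = 4.63731 + 106.33808 = 110.97539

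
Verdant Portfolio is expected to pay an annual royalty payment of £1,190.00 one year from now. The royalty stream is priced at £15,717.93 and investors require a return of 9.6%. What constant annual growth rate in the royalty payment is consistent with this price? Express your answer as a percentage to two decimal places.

2.03%

P = D₁/(r−g) ⇒ g = r − D₁/P = 0.096 − £1,190.00/£15,717.93 = 0.020290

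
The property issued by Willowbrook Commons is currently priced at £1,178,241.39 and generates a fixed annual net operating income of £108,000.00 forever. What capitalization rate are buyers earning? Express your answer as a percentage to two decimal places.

9.17%

P = C/r ⇒ r = C/P = £108,000.00/£1,178,241.39 = 0.091662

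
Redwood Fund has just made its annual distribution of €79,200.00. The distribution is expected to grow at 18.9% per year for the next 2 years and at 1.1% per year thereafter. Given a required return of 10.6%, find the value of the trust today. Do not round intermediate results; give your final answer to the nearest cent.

D_1 = 94168.80000
D_2 = 111966.70320
Terminal value at year 2: TV = D_2×(1+g_2)/(r−g_2) = 113198.33694/0.095 = 1191561.44142
P_0 = D_1/(1+r)^1 + D_2/(1+r)^2 + TV/(1+r)^2
    = 85143.58047 + 91533.19817 + 974105.93003 = 1150782.70867

€1150782.71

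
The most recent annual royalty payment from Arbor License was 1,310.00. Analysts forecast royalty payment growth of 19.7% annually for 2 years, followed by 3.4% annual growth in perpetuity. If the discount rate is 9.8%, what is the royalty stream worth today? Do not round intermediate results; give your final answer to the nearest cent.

28138.32

D_1 = 1568.07000
D_2 = 1876.97979
Terminal value at year 2: TV = D_2×(1+g_2)/(r−g_2) = 1940.79710/0.064 = 30324.95473
P_0 = D_1/(1+r)^1 + D_2/(1+r)^2 + TV/(1+r)^2
    = 1428.11475 + 1556.87920 + 25153.32956 = 28138.32351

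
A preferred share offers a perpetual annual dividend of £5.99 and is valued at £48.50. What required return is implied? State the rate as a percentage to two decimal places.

12.35%

P = C/r ⇒ r = C/P = £5.99/£48.50 = 0.123505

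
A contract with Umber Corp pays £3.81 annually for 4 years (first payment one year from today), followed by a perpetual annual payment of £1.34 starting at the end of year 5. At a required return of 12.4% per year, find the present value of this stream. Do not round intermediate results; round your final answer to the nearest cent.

£18.25

PV of 4-year annuity: £3.81 × [1 − (1+0.124)^−4] / 0.124 = 11.47548
Perpetuity value at year 4: £1.34 / 0.124 = 10.80645
PV of perpetuity: 10.80645 / (1+0.124)^4 = 6.77046
Total PV = 11.47548 + 6.77046 = 18.24594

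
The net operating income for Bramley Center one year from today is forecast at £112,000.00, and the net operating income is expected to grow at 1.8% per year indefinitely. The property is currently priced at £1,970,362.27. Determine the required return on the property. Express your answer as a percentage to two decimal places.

7.48%

P = D₁/(r − g) ⇒ r = D₁/P + g = £112,000.0000/£1,970,362.27 + 0.018 = 0.056842 + 0.018 = 0.074842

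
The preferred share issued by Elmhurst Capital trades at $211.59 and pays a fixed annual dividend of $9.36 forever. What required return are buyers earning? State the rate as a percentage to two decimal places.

P = C/r ⇒ r = C/P = $9.36/$211.59 = 0.044236

4.42%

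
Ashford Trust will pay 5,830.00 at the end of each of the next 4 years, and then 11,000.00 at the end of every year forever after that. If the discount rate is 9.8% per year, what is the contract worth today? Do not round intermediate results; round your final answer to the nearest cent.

95785.49

PV of 4-year annuity: 5,830.00 × [1 − (1+0.098)^−4] / 0.098 = 18560.60887
Perpetuity value at year 4: 11,000.00 / 0.098 = 112244.89796
PV of perpetuity: 112244.89796 / (1+0.098)^4 = 77224.88122
Total PV = 18560.60887 + 77224.88122 = 95785.49009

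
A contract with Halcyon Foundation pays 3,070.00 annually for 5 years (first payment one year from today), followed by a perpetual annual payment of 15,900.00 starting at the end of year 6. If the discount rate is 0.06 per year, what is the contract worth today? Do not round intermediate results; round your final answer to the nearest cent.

210955.37

PV of 5-year annuity: 3,070.00 × [1 − (1+0.06)^−5] / 0.06 = 12931.95682
Perpetuity value at year 5: 15,900.00 / 0.06 = 265000.00000
PV of perpetuity: 265000.00000 / (1+0.06)^5 = 198023.41581
Total PV = 12931.95682 + 198023.41581 = 210955.37263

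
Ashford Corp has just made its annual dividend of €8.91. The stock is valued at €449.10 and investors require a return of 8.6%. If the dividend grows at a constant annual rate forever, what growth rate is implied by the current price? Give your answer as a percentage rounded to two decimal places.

6.49%

P = D₀(1+g)/(r−g) ⇒ P(r−g) = D₀(1+g) ⇒ g(P+D₀) = P·r − D₀
g = (P·r − D₀)/(P + D₀) = (€449.10×0.086 − €8.91) / (€449.10 + €8.91) = 0.064873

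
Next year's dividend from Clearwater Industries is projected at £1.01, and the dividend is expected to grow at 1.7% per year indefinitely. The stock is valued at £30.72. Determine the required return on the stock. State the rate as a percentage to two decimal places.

P = D₁/(r − g) ⇒ r = D₁/P + g = £1.0100/£30.72 + 0.017 = 0.032878 + 0.017 = 0.049878

4.99%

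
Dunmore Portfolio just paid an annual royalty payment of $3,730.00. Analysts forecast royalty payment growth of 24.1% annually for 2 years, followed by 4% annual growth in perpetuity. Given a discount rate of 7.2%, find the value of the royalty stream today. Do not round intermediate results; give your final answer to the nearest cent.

D_1 = 4628.93000
D_2 = 5744.50213
Terminal value at year 2: TV = D_2×(1+g_2)/(r−g_2) = 5974.28222/0.032 = 186696.31923
P_0 = D_1/(1+r)^1 + D_2/(1+r)^2 + TV/(1+r)^2
    = 4318.03172 + 4998.76619 + 162459.90131 = 171776.69922

$171776.70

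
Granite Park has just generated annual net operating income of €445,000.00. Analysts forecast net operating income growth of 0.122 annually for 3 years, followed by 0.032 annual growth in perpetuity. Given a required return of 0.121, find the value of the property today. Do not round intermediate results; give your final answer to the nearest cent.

D_1 = 499290.00000
D_2 = 560203.38000
D_3 = 628548.19236
Terminal value at year 3: TV = D_3×(1+g_2)/(r−g_2) = 648661.73452/0.089 = 7288334.09568
P_0 = D_1/(1+r)^1 + D_2/(1+r)^2 + D_3/(1+r)^3 + TV/(1+r)^3
    = 445396.96699 + 445794.28811 + 446191.96365 + 5173821.42124 = 6511204.63999

€6511204.64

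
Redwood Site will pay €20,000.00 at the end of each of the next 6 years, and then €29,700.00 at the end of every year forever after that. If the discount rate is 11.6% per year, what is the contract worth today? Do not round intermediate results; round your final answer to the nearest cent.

PV of 6-year annuity: €20,000.00 × [1 − (1+0.116)^−6] / 0.116 = 83168.18793
Perpetuity value at year 6: €29,700.00 / 0.116 = 256034.48276
PV of perpetuity: 256034.48276 / (1+0.116)^6 = 132529.72368
Total PV = 83168.18793 + 132529.72368 = 215697.91161

€215697.91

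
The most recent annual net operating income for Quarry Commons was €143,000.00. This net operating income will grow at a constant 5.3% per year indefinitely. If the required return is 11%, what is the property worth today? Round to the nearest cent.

D₁ = D₀ × (1 + g) = €143,000.00 × 1.053 = €150,579.0000
Growing perpetuity: P = D₁ / (r − g) = €150,579.0000 / (0.11 − 0.053) = €2,641,736.84

€2641736.84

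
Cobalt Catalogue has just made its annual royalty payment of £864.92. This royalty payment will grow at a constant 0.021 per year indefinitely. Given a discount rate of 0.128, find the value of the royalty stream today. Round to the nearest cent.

D₁ = D₀ × (1 + g) = £864.92 × 1.021 = £883.0833
Growing perpetuity: P = D₁ / (r − g) = £883.0833 / (0.128 − 0.021) = £8,253.12

£8253.12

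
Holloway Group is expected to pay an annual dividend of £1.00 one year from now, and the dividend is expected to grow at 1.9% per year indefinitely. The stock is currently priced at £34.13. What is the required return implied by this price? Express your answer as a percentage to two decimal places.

P = D₁/(r − g) ⇒ r = D₁/P + g = £1.0000/£34.13 + 0.019 = 0.029300 + 0.019 = 0.048300

4.83%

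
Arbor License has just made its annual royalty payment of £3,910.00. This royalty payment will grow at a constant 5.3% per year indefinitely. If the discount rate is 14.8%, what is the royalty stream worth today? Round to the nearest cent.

D₁ = D₀ × (1 + g) = £3,910.00 × 1.053 = £4,117.2300
Growing perpetuity: P = D₁ / (r − g) = £4,117.2300 / (0.148 − 0.053) = £43,339.26

£43339.26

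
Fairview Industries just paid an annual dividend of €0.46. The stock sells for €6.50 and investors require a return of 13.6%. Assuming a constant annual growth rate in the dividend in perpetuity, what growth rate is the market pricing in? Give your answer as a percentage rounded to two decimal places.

6.09%

P = D₀(1+g)/(r−g) ⇒ P(r−g) = D₀(1+g) ⇒ g(P+D₀) = P·r − D₀
g = (P·r − D₀)/(P + D₀) = (€6.50×0.136 − €0.46) / (€6.50 + €0.46) = 0.060920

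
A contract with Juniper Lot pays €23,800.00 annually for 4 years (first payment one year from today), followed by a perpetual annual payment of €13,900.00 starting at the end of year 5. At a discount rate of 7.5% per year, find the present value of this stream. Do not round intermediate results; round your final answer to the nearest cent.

€218491.66

PV of 4-year annuity: €23,800.00 × [1 − (1+0.075)^−4] / 0.075 = 79713.96522
Perpetuity value at year 4: €13,900.00 / 0.075 = 185333.33333
PV of perpetuity: 185333.33333 / (1+0.075)^4 = 138777.69819
Total PV = 79713.96522 + 138777.69819 = 218491.66340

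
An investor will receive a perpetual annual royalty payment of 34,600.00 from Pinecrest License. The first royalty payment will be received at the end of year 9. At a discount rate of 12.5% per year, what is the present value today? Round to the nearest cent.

107881.23

Value at end of year 8: C / r = 34,600.00 / 0.125 = 276,800.0000
Discount to today: PV = 276,800.0000 / (1 + 0.125)^8 = 276,800.0000 / 2.565785 = 107,881.23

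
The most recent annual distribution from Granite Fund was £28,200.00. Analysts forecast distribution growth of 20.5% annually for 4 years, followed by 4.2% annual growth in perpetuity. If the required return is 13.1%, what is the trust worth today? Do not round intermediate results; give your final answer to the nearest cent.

£557924.71

D_1 = 33981.00000
D_2 = 40947.10500
D_3 = 49341.26153
D_4 = 59456.22014
Terminal value at year 4: TV = D_4×(1+g_2)/(r−g_2) = 61953.38138/0.089 = 696105.40880
P_0 = D_1/(1+r)^1 + D_2/(1+r)^2 + D_3/(1+r)^3 + D_4/(1+r)^4 + TV/(1+r)^4
    = 30045.09284 + 32010.90793 + 34105.34399 + 36336.81655 + 425426.54876 = 557924.71007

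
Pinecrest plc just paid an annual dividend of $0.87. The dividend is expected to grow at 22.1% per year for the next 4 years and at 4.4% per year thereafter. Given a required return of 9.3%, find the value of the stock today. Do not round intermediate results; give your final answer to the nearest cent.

D_1 = 1.06227
D_2 = 1.29703
D_3 = 1.58368
D_4 = 1.93367
Terminal value at year 4: TV = D_4×(1+g_2)/(r−g_2) = 2.01875/0.049 = 41.19897
P_0 = D_1/(1+r)^1 + D_2/(1+r)^2 + D_3/(1+r)^3 + D_4/(1+r)^4 + TV/(1+r)^4
    = 0.97188 + 1.08570 + 1.21285 + 1.35488 + 28.86727 = 33.49258

$33.49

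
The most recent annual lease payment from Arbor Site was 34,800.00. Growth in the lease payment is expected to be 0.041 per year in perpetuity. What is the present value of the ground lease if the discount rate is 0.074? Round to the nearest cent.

D₁ = D₀ × (1 + g) = 34,800.00 × 1.041 = 36,226.8000
Growing perpetuity: P = D₁ / (r − g) = 36,226.8000 / (0.074 − 0.041) = 1,097,781.82

1097781.82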